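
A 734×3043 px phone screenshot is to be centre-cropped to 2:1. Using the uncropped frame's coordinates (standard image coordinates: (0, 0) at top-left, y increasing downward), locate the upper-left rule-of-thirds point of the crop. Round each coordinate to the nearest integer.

x = 245 px, y = 1460 px

734/3043 < 2/1, so the 2:1 crop keeps the full width 734 and trims height to 734 × 1/2 = 367.00 px.
Top offset = (3043 − 367.00)/2 = 1338.00 px; left offset = 0.
Upper-left is one-third across and one-third down within the crop:
x = 0.00 + 1 × 734.00/3 ≈ 245; y = 1338.00 + 1 × 367.00/3 ≈ 1460.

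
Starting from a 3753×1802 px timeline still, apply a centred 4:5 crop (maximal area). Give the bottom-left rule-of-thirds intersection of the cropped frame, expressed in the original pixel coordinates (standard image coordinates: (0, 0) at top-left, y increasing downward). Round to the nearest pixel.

x = 1636 px, y = 1201 px

3753/1802 > 4/5, so the 4:5 crop keeps the full height 1802 and trims width to 1802 × 4/5 = 1441.60 px.
Left offset = (3753 − 1441.60)/2 = 1155.70 px; top offset = 0.
Bottom-left is one-third across and two-thirds down within the crop:
x = 1155.70 + 1 × 1441.60/3 ≈ 1636; y = 0.00 + 2 × 1802.00/3 ≈ 1201.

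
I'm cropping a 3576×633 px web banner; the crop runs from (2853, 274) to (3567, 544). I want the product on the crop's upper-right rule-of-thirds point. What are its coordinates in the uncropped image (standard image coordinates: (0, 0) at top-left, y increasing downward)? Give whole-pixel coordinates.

(3329, 364)

Crop width = 3567 − 2853 = 714 px; one third is 238.00 px.
Crop height = 544 − 274 = 270 px; one third is 90.00 px.
The upper-right point is two-thirds across and one-third down within the crop:
x = 2853 + 2 × 238.00 ≈ 3329; y = 274 + 1 × 90.00 ≈ 364.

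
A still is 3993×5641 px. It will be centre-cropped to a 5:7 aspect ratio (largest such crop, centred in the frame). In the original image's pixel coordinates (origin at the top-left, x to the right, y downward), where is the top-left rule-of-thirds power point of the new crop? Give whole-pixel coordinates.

(1331, 1889)

3993/5641 < 5/7, so the 5:7 crop keeps the full width 3993 and trims height to 3993 × 7/5 = 5590.20 px.
Top offset = (5641 − 5590.20)/2 = 25.40 px; left offset = 0.
Top-left is one-third across and one-third down within the crop:
x = 0.00 + 1 × 3993.00/3 ≈ 1331; y = 25.40 + 1 × 5590.20/3 ≈ 1889.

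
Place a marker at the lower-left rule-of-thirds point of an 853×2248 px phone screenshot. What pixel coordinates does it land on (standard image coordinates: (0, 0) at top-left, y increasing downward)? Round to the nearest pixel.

x = 284 px, y = 1499 px

The lower-left point sits one-third of the way across and two-thirds of the way down.
x = 1 × 853/3 ≈ 284; y = 2 × 2248/3 ≈ 1499.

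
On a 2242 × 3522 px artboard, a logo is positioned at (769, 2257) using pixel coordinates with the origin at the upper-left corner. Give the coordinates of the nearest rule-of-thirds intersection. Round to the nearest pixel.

(747, 2348)

Third lines: x ∈ {747, 1495}, y ∈ {1174, 2348}.
769 is closer to x = 747; 2257 is closer to y = 2348.
So the nearest intersection is the lower-left power point.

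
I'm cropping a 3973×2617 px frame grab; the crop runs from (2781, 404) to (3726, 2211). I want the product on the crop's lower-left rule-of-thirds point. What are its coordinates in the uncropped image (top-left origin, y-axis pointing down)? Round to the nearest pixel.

Crop width = 3726 − 2781 = 945 px; one third is 315.00 px.
Crop height = 2211 − 404 = 1807 px; one third is 602.33 px.
The lower-left point is one-third across and two-thirds down within the crop:
x = 2781 + 1 × 315.00 ≈ 3096; y = 404 + 2 × 602.33 ≈ 1609.

(3096, 1609)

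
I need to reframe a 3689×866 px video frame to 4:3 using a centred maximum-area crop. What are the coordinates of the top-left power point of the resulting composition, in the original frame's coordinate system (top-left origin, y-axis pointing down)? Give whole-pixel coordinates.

3689/866 > 4/3, so the 4:3 crop keeps the full height 866 and trims width to 866 × 4/3 = 1154.67 px.
Left offset = (3689 − 1154.67)/2 = 1267.17 px; top offset = 0.
Top-left is one-third across and one-third down within the crop:
x = 1267.17 + 1 × 1154.67/3 ≈ 1652; y = 0.00 + 1 × 866.00/3 ≈ 289.

(1652, 289)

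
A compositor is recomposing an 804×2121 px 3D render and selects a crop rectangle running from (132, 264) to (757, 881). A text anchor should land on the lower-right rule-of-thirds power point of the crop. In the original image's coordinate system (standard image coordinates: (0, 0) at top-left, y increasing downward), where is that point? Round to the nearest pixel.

(549, 675)

Crop width = 757 − 132 = 625 px; one third is 208.33 px.
Crop height = 881 − 264 = 617 px; one third is 205.67 px.
The lower-right point is two-thirds across and two-thirds down within the crop:
x = 132 + 2 × 208.33 ≈ 549; y = 264 + 2 × 205.67 ≈ 675.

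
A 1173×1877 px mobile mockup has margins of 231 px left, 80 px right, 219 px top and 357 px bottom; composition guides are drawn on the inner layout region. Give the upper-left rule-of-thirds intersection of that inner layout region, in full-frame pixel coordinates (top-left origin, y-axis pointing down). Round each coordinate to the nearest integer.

(518, 653)

Content width = 1173 − 231 − 80 = 862 px; content height = 1877 − 219 − 357 = 1301 px.
Upper-left is one-third across and one-third down within the inner layout region.
x = 231 + 1 × 862/3 = 231 + 287.33 ≈ 518
y = 219 + 1 × 1301/3 = 219 + 433.67 ≈ 653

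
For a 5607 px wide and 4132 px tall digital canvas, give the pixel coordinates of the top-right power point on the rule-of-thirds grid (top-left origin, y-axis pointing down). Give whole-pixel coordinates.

x = 3738 px, y = 1377 px

The top-right point sits two-thirds of the way across and one-third of the way down.
x = 2 × 5607/3 ≈ 3738; y = 1 × 4132/3 ≈ 1377.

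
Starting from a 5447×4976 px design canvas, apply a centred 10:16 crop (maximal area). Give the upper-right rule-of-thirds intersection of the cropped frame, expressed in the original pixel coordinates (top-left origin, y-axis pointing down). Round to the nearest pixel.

5447/4976 > 10/16, so the 10:16 crop keeps the full height 4976 and trims width to 4976 × 10/16 = 3110.00 px.
Left offset = (5447 − 3110.00)/2 = 1168.50 px; top offset = 0.
Upper-right is two-thirds across and one-third down within the crop:
x = 1168.50 + 2 × 3110.00/3 ≈ 3242; y = 0.00 + 1 × 4976.00/3 ≈ 1659.

(3242, 1659)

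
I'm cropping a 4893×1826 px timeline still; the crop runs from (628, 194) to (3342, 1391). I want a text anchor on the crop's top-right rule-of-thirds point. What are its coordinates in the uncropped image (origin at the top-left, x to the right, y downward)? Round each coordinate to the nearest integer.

Crop width = 3342 − 628 = 2714 px; one third is 904.67 px.
Crop height = 1391 − 194 = 1197 px; one third is 399.00 px.
The top-right point is two-thirds across and one-third down within the crop:
x = 628 + 2 × 904.67 ≈ 2437; y = 194 + 1 × 399.00 ≈ 593.

x = 2437 px, y = 593 px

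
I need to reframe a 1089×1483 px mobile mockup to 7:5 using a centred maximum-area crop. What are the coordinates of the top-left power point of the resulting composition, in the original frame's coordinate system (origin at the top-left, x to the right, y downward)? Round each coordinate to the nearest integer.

(363, 612)

1089/1483 < 7/5, so the 7:5 crop keeps the full width 1089 and trims height to 1089 × 5/7 = 777.86 px.
Top offset = (1483 − 777.86)/2 = 352.57 px; left offset = 0.
Top-left is one-third across and one-third down within the crop:
x = 0.00 + 1 × 1089.00/3 ≈ 363; y = 352.57 + 1 × 777.86/3 ≈ 612.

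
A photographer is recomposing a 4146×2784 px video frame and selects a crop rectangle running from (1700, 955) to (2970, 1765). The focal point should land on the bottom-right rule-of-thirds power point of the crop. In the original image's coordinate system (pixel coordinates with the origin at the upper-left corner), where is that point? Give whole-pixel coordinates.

(2547, 1495)

Crop width = 2970 − 1700 = 1270 px; one third is 423.33 px.
Crop height = 1765 − 955 = 810 px; one third is 270.00 px.
The bottom-right point is two-thirds across and two-thirds down within the crop:
x = 1700 + 2 × 423.33 ≈ 2547; y = 955 + 2 × 270.00 ≈ 1495.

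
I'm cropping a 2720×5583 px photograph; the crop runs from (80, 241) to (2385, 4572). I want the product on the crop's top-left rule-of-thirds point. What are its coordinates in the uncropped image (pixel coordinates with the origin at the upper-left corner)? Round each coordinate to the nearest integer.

(848, 1685)

Crop width = 2385 − 80 = 2305 px; one third is 768.33 px.
Crop height = 4572 − 241 = 4331 px; one third is 1443.67 px.
The top-left point is one-third across and one-third down within the crop:
x = 80 + 1 × 768.33 ≈ 848; y = 241 + 1 × 1443.67 ≈ 1685.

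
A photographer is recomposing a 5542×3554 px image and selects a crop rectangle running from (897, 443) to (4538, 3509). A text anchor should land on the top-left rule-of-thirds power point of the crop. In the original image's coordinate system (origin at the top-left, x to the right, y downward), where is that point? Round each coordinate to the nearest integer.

(2111, 1465)

Crop width = 4538 − 897 = 3641 px; one third is 1213.67 px.
Crop height = 3509 − 443 = 3066 px; one third is 1022.00 px.
The top-left point is one-third across and one-third down within the crop:
x = 897 + 1 × 1213.67 ≈ 2111; y = 443 + 1 × 1022.00 ≈ 1465.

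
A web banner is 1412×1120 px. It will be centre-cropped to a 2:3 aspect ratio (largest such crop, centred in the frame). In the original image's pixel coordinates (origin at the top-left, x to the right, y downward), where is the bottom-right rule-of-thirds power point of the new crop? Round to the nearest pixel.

1412/1120 > 2/3, so the 2:3 crop keeps the full height 1120 and trims width to 1120 × 2/3 = 746.67 px.
Left offset = (1412 − 746.67)/2 = 332.67 px; top offset = 0.
Bottom-right is two-thirds across and two-thirds down within the crop:
x = 332.67 + 2 × 746.67/3 ≈ 830; y = 0.00 + 2 × 1120.00/3 ≈ 747.

x = 830 px, y = 747 px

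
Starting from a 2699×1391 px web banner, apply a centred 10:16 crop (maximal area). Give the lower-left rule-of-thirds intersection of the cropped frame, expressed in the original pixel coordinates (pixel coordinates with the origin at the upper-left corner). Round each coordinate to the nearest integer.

2699/1391 > 10/16, so the 10:16 crop keeps the full height 1391 and trims width to 1391 × 10/16 = 869.38 px.
Left offset = (2699 − 869.38)/2 = 914.81 px; top offset = 0.
Lower-left is one-third across and two-thirds down within the crop:
x = 914.81 + 1 × 869.38/3 ≈ 1205; y = 0.00 + 2 × 1391.00/3 ≈ 927.

x = 1205 px, y = 927 px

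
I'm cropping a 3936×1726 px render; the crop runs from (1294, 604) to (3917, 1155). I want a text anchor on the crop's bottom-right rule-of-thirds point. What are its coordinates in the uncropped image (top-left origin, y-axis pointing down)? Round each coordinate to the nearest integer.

Crop width = 3917 − 1294 = 2623 px; one third is 874.33 px.
Crop height = 1155 − 604 = 551 px; one third is 183.67 px.
The bottom-right point is two-thirds across and two-thirds down within the crop:
x = 1294 + 2 × 874.33 ≈ 3043; y = 604 + 2 × 183.67 ≈ 971.

x = 3043 px, y = 971 px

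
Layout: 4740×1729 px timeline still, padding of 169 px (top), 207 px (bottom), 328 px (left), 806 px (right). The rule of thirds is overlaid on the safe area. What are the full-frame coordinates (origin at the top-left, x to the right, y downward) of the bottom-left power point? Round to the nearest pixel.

x = 1530 px, y = 1071 px

Content width = 4740 − 328 − 806 = 3606 px; content height = 1729 − 169 − 207 = 1353 px.
Bottom-left is one-third across and two-thirds down within the safe area.
x = 328 + 1 × 3606/3 = 328 + 1202.00 ≈ 1530
y = 169 + 2 × 1353/3 = 169 + 902.00 ≈ 1071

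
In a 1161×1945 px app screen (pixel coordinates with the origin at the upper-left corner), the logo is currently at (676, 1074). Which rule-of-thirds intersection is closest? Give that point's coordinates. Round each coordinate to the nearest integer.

Third lines: x ∈ {387, 774}, y ∈ {648, 1297}.
676 is closer to x = 774; 1074 is closer to y = 1297.
So the nearest intersection is the lower-right power point.

x = 774 px, y = 1297 px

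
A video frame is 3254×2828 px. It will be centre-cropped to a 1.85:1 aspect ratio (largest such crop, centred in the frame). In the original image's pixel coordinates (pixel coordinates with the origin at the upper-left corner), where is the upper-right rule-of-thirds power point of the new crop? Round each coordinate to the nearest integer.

x = 2169 px, y = 1121 px

3254/2828 < 1.85/1, so the 1.85:1 crop keeps the full width 3254 and trims height to 3254 × 1/1.85 = 1758.92 px.
Top offset = (2828 − 1758.92)/2 = 534.54 px; left offset = 0.
Upper-right is two-thirds across and one-third down within the crop:
x = 0.00 + 2 × 3254.00/3 ≈ 2169; y = 534.54 + 1 × 1758.92/3 ≈ 1121.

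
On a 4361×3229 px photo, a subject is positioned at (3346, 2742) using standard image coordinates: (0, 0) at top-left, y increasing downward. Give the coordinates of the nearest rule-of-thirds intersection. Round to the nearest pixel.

(2907, 2153)

Third lines: x ∈ {1454, 2907}, y ∈ {1076, 2153}.
3346 is closer to x = 2907; 2742 is closer to y = 2153.
So the nearest intersection is the lower-right power point.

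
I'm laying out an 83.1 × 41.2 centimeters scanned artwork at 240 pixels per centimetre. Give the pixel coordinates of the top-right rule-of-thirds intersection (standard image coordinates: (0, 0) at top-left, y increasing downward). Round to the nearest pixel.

In pixels the canvas is 83.1 × 240 = 19944 wide and 41.2 × 240 = 9888 tall.
The top-right point is two-thirds across and one-third down:
x = 2 × 19944/3 ≈ 13296; y = 1 × 9888/3 ≈ 3296.

x = 13296 px, y = 3296 px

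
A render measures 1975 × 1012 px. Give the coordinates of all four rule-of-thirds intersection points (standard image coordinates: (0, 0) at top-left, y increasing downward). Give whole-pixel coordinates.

(658, 337), (1317, 337), (658, 675), (1317, 675)

One third of 1975 is 658.33; one third of 1012 is 337.33.
Vertical third lines at x = 658 and x = 1317; horizontal third lines at y = 337 and y = 675.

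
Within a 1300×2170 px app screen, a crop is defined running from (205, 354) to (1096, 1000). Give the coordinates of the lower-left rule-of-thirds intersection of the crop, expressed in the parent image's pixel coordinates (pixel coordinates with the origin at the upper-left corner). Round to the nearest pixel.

(502, 785)

Crop width = 1096 − 205 = 891 px; one third is 297.00 px.
Crop height = 1000 − 354 = 646 px; one third is 215.33 px.
The lower-left point is one-third across and two-thirds down within the crop:
x = 205 + 1 × 297.00 ≈ 502; y = 354 + 2 × 215.33 ≈ 785.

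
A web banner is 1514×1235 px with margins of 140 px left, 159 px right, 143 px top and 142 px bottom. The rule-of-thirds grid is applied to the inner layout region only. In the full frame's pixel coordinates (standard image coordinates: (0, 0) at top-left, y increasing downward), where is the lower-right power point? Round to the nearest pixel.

Content width = 1514 − 140 − 159 = 1215 px; content height = 1235 − 143 − 142 = 950 px.
Lower-right is two-thirds across and two-thirds down within the inner layout region.
x = 140 + 2 × 1215/3 = 140 + 810.00 ≈ 950
y = 143 + 2 × 950/3 = 143 + 633.33 ≈ 776

(950, 776)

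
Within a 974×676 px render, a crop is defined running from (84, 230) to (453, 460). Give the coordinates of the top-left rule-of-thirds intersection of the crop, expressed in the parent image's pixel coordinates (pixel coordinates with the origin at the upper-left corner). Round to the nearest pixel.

(207, 307)

Crop width = 453 − 84 = 369 px; one third is 123.00 px.
Crop height = 460 − 230 = 230 px; one third is 76.67 px.
The top-left point is one-third across and one-third down within the crop:
x = 84 + 1 × 123.00 ≈ 207; y = 230 + 1 × 76.67 ≈ 307.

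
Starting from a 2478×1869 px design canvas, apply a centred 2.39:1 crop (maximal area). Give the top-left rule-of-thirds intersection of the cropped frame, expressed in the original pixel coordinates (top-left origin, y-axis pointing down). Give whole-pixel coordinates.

2478/1869 < 2.39/1, so the 2.39:1 crop keeps the full width 2478 and trims height to 2478 × 1/2.39 = 1036.82 px.
Top offset = (1869 − 1036.82)/2 = 416.09 px; left offset = 0.
Top-left is one-third across and one-third down within the crop:
x = 0.00 + 1 × 2478.00/3 ≈ 826; y = 416.09 + 1 × 1036.82/3 ≈ 762.

x = 826 px, y = 762 px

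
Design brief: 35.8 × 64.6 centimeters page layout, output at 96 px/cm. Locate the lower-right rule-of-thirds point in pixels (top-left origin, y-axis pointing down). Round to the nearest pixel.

In pixels the canvas is 35.8 × 96 = 3436.8 wide and 64.6 × 96 = 6201.6 tall.
The lower-right point is two-thirds across and two-thirds down:
x = 2 × 3436.8/3 ≈ 2291; y = 2 × 6201.6/3 ≈ 4134.

x = 2291 px, y = 4134 px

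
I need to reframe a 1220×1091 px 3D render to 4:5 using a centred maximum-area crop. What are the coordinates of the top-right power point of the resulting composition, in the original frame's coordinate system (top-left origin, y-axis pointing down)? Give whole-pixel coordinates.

(755, 364)

1220/1091 > 4/5, so the 4:5 crop keeps the full height 1091 and trims width to 1091 × 4/5 = 872.80 px.
Left offset = (1220 − 872.80)/2 = 173.60 px; top offset = 0.
Top-right is two-thirds across and one-third down within the crop:
x = 173.60 + 2 × 872.80/3 ≈ 755; y = 0.00 + 1 × 1091.00/3 ≈ 364.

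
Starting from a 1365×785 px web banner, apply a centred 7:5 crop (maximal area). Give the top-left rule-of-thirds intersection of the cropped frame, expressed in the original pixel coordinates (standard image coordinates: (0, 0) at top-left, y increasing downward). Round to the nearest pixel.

(499, 262)

1365/785 > 7/5, so the 7:5 crop keeps the full height 785 and trims width to 785 × 7/5 = 1099.00 px.
Left offset = (1365 − 1099.00)/2 = 133.00 px; top offset = 0.
Top-left is one-third across and one-third down within the crop:
x = 133.00 + 1 × 1099.00/3 ≈ 499; y = 0.00 + 1 × 785.00/3 ≈ 262.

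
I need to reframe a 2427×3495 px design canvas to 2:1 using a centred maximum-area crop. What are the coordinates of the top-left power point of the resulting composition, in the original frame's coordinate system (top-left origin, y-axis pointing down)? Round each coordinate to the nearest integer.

2427/3495 < 2/1, so the 2:1 crop keeps the full width 2427 and trims height to 2427 × 1/2 = 1213.50 px.
Top offset = (3495 − 1213.50)/2 = 1140.75 px; left offset = 0.
Top-left is one-third across and one-third down within the crop:
x = 0.00 + 1 × 2427.00/3 ≈ 809; y = 1140.75 + 1 × 1213.50/3 ≈ 1545.

x = 809 px, y = 1545 px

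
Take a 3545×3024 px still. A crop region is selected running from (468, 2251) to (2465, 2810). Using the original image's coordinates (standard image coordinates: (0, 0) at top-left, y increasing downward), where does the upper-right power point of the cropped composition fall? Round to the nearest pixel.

Crop width = 2465 − 468 = 1997 px; one third is 665.67 px.
Crop height = 2810 − 2251 = 559 px; one third is 186.33 px.
The upper-right point is two-thirds across and one-third down within the crop:
x = 468 + 2 × 665.67 ≈ 1799; y = 2251 + 1 × 186.33 ≈ 2437.

(1799, 2437)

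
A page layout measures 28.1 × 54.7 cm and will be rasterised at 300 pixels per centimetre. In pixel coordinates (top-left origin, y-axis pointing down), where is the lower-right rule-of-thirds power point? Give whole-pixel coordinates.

x = 5620 px, y = 10940 px

In pixels the canvas is 28.1 × 300 = 8430 wide and 54.7 × 300 = 16410 tall.
The lower-right point is two-thirds across and two-thirds down:
x = 2 × 8430/3 ≈ 5620; y = 2 × 16410/3 ≈ 10940.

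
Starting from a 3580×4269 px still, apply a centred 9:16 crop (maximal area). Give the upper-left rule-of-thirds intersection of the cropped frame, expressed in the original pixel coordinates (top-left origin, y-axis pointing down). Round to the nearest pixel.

(1390, 1423)

3580/4269 > 9/16, so the 9:16 crop keeps the full height 4269 and trims width to 4269 × 9/16 = 2401.31 px.
Left offset = (3580 − 2401.31)/2 = 589.34 px; top offset = 0.
Upper-left is one-third across and one-third down within the crop:
x = 589.34 + 1 × 2401.31/3 ≈ 1390; y = 0.00 + 1 × 4269.00/3 ≈ 1423.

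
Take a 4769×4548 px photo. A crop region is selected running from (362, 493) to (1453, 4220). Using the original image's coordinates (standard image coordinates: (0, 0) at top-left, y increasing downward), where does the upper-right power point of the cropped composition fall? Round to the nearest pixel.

Crop width = 1453 − 362 = 1091 px; one third is 363.67 px.
Crop height = 4220 − 493 = 3727 px; one third is 1242.33 px.
The upper-right point is two-thirds across and one-third down within the crop:
x = 362 + 2 × 363.67 ≈ 1089; y = 493 + 1 × 1242.33 ≈ 1735.

(1089, 1735)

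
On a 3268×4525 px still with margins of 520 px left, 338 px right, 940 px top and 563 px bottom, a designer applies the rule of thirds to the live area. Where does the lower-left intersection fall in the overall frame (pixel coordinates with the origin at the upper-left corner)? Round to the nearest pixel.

(1323, 2955)

Content width = 3268 − 520 − 338 = 2410 px; content height = 4525 − 940 − 563 = 3022 px.
Lower-left is one-third across and two-thirds down within the live area.
x = 520 + 1 × 2410/3 = 520 + 803.33 ≈ 1323
y = 940 + 2 × 3022/3 = 940 + 2014.67 ≈ 2955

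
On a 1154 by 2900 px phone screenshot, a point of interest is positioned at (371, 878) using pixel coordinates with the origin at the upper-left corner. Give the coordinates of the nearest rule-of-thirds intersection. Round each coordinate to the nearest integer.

Third lines: x ∈ {385, 769}, y ∈ {967, 1933}.
371 is closer to x = 385; 878 is closer to y = 967.
So the nearest intersection is the upper-left power point.

(385, 967)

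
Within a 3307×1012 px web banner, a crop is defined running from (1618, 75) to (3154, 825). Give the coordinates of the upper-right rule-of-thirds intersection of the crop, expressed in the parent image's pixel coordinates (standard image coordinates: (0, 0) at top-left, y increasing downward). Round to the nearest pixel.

x = 2642 px, y = 325 px

Crop width = 3154 − 1618 = 1536 px; one third is 512.00 px.
Crop height = 825 − 75 = 750 px; one third is 250.00 px.
The upper-right point is two-thirds across and one-third down within the crop:
x = 1618 + 2 × 512.00 ≈ 2642; y = 75 + 1 × 250.00 ≈ 325.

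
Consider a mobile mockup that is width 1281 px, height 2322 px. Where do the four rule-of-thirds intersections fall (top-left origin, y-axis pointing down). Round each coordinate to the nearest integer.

(427, 774), (854, 774), (427, 1548), (854, 1548)

One third of 1281 is 427; one third of 2322 is 774.
Vertical third lines at x = 427 and x = 854; horizontal third lines at y = 774 and y = 1548.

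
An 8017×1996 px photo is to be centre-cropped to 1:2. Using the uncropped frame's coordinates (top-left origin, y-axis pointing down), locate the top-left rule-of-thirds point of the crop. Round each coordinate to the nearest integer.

(3842, 665)

8017/1996 > 1/2, so the 1:2 crop keeps the full height 1996 and trims width to 1996 × 1/2 = 998.00 px.
Left offset = (8017 − 998.00)/2 = 3509.50 px; top offset = 0.
Top-left is one-third across and one-third down within the crop:
x = 3509.50 + 1 × 998.00/3 ≈ 3842; y = 0.00 + 1 × 1996.00/3 ≈ 665.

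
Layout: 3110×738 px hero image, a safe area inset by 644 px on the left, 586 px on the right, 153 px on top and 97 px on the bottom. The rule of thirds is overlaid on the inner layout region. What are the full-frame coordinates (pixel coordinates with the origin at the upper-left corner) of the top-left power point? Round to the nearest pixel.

(1271, 316)

Content width = 3110 − 644 − 586 = 1880 px; content height = 738 − 153 − 97 = 488 px.
Top-left is one-third across and one-third down within the inner layout region.
x = 644 + 1 × 1880/3 = 644 + 626.67 ≈ 1271
y = 153 + 1 × 488/3 = 153 + 162.67 ≈ 316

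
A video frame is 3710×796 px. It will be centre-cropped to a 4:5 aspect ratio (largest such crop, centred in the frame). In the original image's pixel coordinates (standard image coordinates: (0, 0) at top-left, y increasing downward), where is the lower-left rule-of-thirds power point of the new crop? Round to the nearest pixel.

(1749, 531)

3710/796 > 4/5, so the 4:5 crop keeps the full height 796 and trims width to 796 × 4/5 = 636.80 px.
Left offset = (3710 − 636.80)/2 = 1536.60 px; top offset = 0.
Lower-left is one-third across and two-thirds down within the crop:
x = 1536.60 + 1 × 636.80/3 ≈ 1749; y = 0.00 + 2 × 796.00/3 ≈ 531.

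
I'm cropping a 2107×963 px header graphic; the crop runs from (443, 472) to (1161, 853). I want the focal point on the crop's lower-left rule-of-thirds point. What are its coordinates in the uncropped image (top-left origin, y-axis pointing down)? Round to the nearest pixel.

x = 682 px, y = 726 px

Crop width = 1161 − 443 = 718 px; one third is 239.33 px.
Crop height = 853 − 472 = 381 px; one third is 127.00 px.
The lower-left point is one-third across and two-thirds down within the crop:
x = 443 + 1 × 239.33 ≈ 682; y = 472 + 2 × 127.00 ≈ 726.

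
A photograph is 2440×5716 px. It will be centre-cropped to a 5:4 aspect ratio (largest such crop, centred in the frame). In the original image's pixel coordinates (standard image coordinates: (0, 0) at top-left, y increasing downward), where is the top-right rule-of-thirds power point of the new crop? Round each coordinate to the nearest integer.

(1627, 2533)

2440/5716 < 5/4, so the 5:4 crop keeps the full width 2440 and trims height to 2440 × 4/5 = 1952.00 px.
Top offset = (5716 − 1952.00)/2 = 1882.00 px; left offset = 0.
Top-right is two-thirds across and one-third down within the crop:
x = 0.00 + 2 × 2440.00/3 ≈ 1627; y = 1882.00 + 1 × 1952.00/3 ≈ 2533.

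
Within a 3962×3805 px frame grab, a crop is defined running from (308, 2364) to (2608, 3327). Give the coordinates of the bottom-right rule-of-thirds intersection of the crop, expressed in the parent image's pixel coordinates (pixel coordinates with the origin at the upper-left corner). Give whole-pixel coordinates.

Crop width = 2608 − 308 = 2300 px; one third is 766.67 px.
Crop height = 3327 − 2364 = 963 px; one third is 321.00 px.
The bottom-right point is two-thirds across and two-thirds down within the crop:
x = 308 + 2 × 766.67 ≈ 1841; y = 2364 + 2 × 321.00 ≈ 3006.

x = 1841 px, y = 3006 px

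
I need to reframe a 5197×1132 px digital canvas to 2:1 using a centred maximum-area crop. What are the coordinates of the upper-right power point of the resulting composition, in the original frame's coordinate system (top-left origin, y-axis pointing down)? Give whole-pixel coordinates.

5197/1132 > 2/1, so the 2:1 crop keeps the full height 1132 and trims width to 1132 × 2/1 = 2264.00 px.
Left offset = (5197 − 2264.00)/2 = 1466.50 px; top offset = 0.
Upper-right is two-thirds across and one-third down within the crop:
x = 1466.50 + 2 × 2264.00/3 ≈ 2976; y = 0.00 + 1 × 1132.00/3 ≈ 377.

x = 2976 px, y = 377 px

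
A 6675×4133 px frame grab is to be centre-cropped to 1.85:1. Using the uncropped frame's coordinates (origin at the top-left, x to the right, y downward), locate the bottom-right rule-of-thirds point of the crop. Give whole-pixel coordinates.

x = 4450 px, y = 2668 px

6675/4133 < 1.85/1, so the 1.85:1 crop keeps the full width 6675 and trims height to 6675 × 1/1.85 = 3608.11 px.
Top offset = (4133 − 3608.11)/2 = 262.45 px; left offset = 0.
Bottom-right is two-thirds across and two-thirds down within the crop:
x = 0.00 + 2 × 6675.00/3 ≈ 4450; y = 262.45 + 2 × 3608.11/3 ≈ 2668.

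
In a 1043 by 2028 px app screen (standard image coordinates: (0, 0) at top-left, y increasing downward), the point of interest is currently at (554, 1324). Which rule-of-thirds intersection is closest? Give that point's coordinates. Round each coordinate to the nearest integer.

Third lines: x ∈ {348, 695}, y ∈ {676, 1352}.
554 is closer to x = 695; 1324 is closer to y = 1352.
So the nearest intersection is the lower-right power point.

x = 695 px, y = 1352 px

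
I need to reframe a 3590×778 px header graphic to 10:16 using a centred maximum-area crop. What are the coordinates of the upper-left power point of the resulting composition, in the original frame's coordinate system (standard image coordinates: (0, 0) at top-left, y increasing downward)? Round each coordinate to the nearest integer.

x = 1714 px, y = 259 px

3590/778 > 10/16, so the 10:16 crop keeps the full height 778 and trims width to 778 × 10/16 = 486.25 px.
Left offset = (3590 − 486.25)/2 = 1551.88 px; top offset = 0.
Upper-left is one-third across and one-third down within the crop:
x = 1551.88 + 1 × 486.25/3 ≈ 1714; y = 0.00 + 1 × 778.00/3 ≈ 259.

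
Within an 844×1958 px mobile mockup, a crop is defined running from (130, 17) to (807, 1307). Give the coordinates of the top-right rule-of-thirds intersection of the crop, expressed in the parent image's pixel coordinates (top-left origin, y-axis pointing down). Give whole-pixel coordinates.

Crop width = 807 − 130 = 677 px; one third is 225.67 px.
Crop height = 1307 − 17 = 1290 px; one third is 430.00 px.
The top-right point is two-thirds across and one-third down within the crop:
x = 130 + 2 × 225.67 ≈ 581; y = 17 + 1 × 430.00 ≈ 447.

(581, 447)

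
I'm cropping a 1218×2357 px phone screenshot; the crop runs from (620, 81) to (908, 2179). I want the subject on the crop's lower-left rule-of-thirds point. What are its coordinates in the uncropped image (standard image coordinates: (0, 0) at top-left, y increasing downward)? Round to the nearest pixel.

Crop width = 908 − 620 = 288 px; one third is 96.00 px.
Crop height = 2179 − 81 = 2098 px; one third is 699.33 px.
The lower-left point is one-third across and two-thirds down within the crop:
x = 620 + 1 × 96.00 ≈ 716; y = 81 + 2 × 699.33 ≈ 1480.

x = 716 px, y = 1480 px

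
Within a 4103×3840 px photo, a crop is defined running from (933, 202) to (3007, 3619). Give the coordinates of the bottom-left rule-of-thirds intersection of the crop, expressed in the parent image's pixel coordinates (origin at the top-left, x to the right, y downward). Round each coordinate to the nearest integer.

Crop width = 3007 − 933 = 2074 px; one third is 691.33 px.
Crop height = 3619 − 202 = 3417 px; one third is 1139.00 px.
The bottom-left point is one-third across and two-thirds down within the crop:
x = 933 + 1 × 691.33 ≈ 1624; y = 202 + 2 × 1139.00 ≈ 2480.

(1624, 2480)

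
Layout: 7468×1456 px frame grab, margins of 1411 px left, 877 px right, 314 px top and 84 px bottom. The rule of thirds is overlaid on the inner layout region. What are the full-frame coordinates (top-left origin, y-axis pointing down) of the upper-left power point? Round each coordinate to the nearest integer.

Content width = 7468 − 1411 − 877 = 5180 px; content height = 1456 − 314 − 84 = 1058 px.
Upper-left is one-third across and one-third down within the inner layout region.
x = 1411 + 1 × 5180/3 = 1411 + 1726.67 ≈ 3138
y = 314 + 1 × 1058/3 = 314 + 352.67 ≈ 667

(3138, 667)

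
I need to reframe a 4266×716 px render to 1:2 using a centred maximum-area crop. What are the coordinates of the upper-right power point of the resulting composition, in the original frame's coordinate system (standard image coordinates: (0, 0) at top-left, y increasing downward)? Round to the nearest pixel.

4266/716 > 1/2, so the 1:2 crop keeps the full height 716 and trims width to 716 × 1/2 = 358.00 px.
Left offset = (4266 − 358.00)/2 = 1954.00 px; top offset = 0.
Upper-right is two-thirds across and one-third down within the crop:
x = 1954.00 + 2 × 358.00/3 ≈ 2193; y = 0.00 + 1 × 716.00/3 ≈ 239.

x = 2193 px, y = 239 px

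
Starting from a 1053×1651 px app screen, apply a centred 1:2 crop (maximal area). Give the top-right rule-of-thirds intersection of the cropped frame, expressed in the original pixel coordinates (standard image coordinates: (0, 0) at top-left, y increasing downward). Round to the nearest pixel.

1053/1651 > 1/2, so the 1:2 crop keeps the full height 1651 and trims width to 1651 × 1/2 = 825.50 px.
Left offset = (1053 − 825.50)/2 = 113.75 px; top offset = 0.
Top-right is two-thirds across and one-third down within the crop:
x = 113.75 + 2 × 825.50/3 ≈ 664; y = 0.00 + 1 × 1651.00/3 ≈ 550.

(664, 550)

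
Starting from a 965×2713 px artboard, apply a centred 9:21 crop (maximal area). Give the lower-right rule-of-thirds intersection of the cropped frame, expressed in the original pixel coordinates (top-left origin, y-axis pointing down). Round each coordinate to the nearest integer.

965/2713 < 9/21, so the 9:21 crop keeps the full width 965 and trims height to 965 × 21/9 = 2251.67 px.
Top offset = (2713 − 2251.67)/2 = 230.67 px; left offset = 0.
Lower-right is two-thirds across and two-thirds down within the crop:
x = 0.00 + 2 × 965.00/3 ≈ 643; y = 230.67 + 2 × 2251.67/3 ≈ 1732.

x = 643 px, y = 1732 px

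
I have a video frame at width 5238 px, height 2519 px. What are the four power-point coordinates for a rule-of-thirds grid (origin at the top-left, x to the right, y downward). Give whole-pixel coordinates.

(1746, 840), (3492, 840), (1746, 1679), (3492, 1679)

One third of 5238 is 1746; one third of 2519 is 839.67.
Vertical third lines at x = 1746 and x = 3492; horizontal third lines at y = 840 and y = 1679.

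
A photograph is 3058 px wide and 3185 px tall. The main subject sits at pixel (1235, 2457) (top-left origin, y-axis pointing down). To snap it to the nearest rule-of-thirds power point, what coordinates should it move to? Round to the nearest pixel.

(1019, 2123)

Third lines: x ∈ {1019, 2039}, y ∈ {1062, 2123}.
1235 is closer to x = 1019; 2457 is closer to y = 2123.
So the nearest intersection is the lower-left power point.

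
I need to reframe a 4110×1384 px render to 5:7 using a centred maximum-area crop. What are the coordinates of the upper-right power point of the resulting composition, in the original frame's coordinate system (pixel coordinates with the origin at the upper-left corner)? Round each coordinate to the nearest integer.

4110/1384 > 5/7, so the 5:7 crop keeps the full height 1384 and trims width to 1384 × 5/7 = 988.57 px.
Left offset = (4110 − 988.57)/2 = 1560.71 px; top offset = 0.
Upper-right is two-thirds across and one-third down within the crop:
x = 1560.71 + 2 × 988.57/3 ≈ 2220; y = 0.00 + 1 × 1384.00/3 ≈ 461.

x = 2220 px, y = 461 px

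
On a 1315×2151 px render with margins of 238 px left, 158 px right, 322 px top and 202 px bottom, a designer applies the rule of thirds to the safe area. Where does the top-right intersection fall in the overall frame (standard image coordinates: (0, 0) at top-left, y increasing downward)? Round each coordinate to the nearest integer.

x = 851 px, y = 864 px

Content width = 1315 − 238 − 158 = 919 px; content height = 2151 − 322 − 202 = 1627 px.
Top-right is two-thirds across and one-third down within the safe area.
x = 238 + 2 × 919/3 = 238 + 612.67 ≈ 851
y = 322 + 1 × 1627/3 = 322 + 542.33 ≈ 864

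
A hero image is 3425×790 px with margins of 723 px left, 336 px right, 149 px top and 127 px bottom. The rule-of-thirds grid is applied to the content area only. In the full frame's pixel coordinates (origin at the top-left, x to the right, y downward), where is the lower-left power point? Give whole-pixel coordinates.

(1512, 492)

Content width = 3425 − 723 − 336 = 2366 px; content height = 790 − 149 − 127 = 514 px.
Lower-left is one-third across and two-thirds down within the content area.
x = 723 + 1 × 2366/3 = 723 + 788.67 ≈ 1512
y = 149 + 2 × 514/3 = 149 + 342.67 ≈ 492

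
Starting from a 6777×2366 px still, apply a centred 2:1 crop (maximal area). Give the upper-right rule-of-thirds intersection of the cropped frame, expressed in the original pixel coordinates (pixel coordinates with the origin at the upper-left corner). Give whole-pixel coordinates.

6777/2366 > 2/1, so the 2:1 crop keeps the full height 2366 and trims width to 2366 × 2/1 = 4732.00 px.
Left offset = (6777 − 4732.00)/2 = 1022.50 px; top offset = 0.
Upper-right is two-thirds across and one-third down within the crop:
x = 1022.50 + 2 × 4732.00/3 ≈ 4177; y = 0.00 + 1 × 2366.00/3 ≈ 789.

(4177, 789)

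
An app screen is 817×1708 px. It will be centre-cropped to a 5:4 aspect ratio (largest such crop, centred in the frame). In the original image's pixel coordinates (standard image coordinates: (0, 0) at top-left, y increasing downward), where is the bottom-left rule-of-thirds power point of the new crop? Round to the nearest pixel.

817/1708 < 5/4, so the 5:4 crop keeps the full width 817 and trims height to 817 × 4/5 = 653.60 px.
Top offset = (1708 − 653.60)/2 = 527.20 px; left offset = 0.
Bottom-left is one-third across and two-thirds down within the crop:
x = 0.00 + 1 × 817.00/3 ≈ 272; y = 527.20 + 2 × 653.60/3 ≈ 963.

x = 272 px, y = 963 px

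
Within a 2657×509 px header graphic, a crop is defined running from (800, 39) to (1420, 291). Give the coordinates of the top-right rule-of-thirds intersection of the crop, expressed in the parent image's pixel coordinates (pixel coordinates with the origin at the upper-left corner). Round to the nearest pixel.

x = 1213 px, y = 123 px

Crop width = 1420 − 800 = 620 px; one third is 206.67 px.
Crop height = 291 − 39 = 252 px; one third is 84.00 px.
The top-right point is two-thirds across and one-third down within the crop:
x = 800 + 2 × 206.67 ≈ 1213; y = 39 + 1 × 84.00 ≈ 123.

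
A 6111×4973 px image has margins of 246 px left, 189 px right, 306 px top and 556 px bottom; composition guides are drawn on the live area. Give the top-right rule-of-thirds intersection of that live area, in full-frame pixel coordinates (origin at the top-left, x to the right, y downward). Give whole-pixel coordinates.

(4030, 1676)

Content width = 6111 − 246 − 189 = 5676 px; content height = 4973 − 306 − 556 = 4111 px.
Top-right is two-thirds across and one-third down within the live area.
x = 246 + 2 × 5676/3 = 246 + 3784.00 ≈ 4030
y = 306 + 1 × 4111/3 = 306 + 1370.33 ≈ 1676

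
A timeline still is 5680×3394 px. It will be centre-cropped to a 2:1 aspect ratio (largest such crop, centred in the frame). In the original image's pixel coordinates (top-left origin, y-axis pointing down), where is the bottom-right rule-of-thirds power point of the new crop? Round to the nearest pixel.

(3787, 2170)

5680/3394 < 2/1, so the 2:1 crop keeps the full width 5680 and trims height to 5680 × 1/2 = 2840.00 px.
Top offset = (3394 − 2840.00)/2 = 277.00 px; left offset = 0.
Bottom-right is two-thirds across and two-thirds down within the crop:
x = 0.00 + 2 × 5680.00/3 ≈ 3787; y = 277.00 + 2 × 2840.00/3 ≈ 2170.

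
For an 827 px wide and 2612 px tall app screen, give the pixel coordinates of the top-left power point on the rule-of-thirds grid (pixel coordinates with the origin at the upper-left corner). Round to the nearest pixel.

The top-left point sits one-third of the way across and one-third of the way down.
x = 1 × 827/3 ≈ 276; y = 1 × 2612/3 ≈ 871.

(276, 871)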